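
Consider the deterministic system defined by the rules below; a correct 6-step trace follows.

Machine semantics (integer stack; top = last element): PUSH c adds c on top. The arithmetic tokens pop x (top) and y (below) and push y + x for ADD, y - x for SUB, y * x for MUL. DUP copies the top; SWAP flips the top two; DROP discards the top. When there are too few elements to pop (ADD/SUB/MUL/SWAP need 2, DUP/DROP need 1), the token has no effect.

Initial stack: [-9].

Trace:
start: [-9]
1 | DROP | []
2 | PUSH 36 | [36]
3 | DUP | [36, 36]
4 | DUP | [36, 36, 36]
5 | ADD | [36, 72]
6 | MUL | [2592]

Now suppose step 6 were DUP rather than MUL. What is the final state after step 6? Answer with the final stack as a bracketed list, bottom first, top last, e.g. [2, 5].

[36, 72, 72]

(re-executing from step 6 with the substitution; state before step 6: [36, 72])
6 | DUP | [36, 72, 72]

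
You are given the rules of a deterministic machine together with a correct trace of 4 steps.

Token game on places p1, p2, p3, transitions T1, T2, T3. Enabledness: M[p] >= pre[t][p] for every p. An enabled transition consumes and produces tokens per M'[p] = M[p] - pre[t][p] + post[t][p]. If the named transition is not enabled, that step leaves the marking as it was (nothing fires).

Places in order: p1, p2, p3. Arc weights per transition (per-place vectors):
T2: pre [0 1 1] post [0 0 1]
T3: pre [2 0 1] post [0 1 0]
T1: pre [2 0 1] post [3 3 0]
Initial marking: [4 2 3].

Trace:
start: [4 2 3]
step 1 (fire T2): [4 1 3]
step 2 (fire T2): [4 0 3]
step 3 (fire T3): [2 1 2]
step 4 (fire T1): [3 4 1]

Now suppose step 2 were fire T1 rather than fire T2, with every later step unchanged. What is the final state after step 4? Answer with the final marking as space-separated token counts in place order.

4 8 0

(re-executing from step 2 with the substitution; state before step 2: [4 1 3])
step 2 (fire T1): [5 4 2]
step 3 (fire T3): [3 5 1]
step 4 (fire T1): [4 8 0]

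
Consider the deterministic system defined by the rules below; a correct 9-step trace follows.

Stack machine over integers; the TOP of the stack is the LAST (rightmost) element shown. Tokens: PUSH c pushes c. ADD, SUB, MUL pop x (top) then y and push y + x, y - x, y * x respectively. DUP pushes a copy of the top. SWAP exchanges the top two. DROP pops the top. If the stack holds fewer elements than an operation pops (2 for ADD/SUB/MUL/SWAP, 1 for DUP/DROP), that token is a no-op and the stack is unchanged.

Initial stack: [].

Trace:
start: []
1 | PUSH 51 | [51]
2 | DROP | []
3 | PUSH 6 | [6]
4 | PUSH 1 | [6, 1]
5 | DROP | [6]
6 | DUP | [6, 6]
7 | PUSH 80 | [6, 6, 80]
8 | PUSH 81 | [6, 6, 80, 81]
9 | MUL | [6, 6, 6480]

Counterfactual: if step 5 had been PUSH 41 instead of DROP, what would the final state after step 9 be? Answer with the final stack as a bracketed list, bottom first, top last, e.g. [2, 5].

(re-executing from step 5 with the substitution; state before step 5: [6, 1])
5 | PUSH 41 | [6, 1, 41]
6 | DUP | [6, 1, 41, 41]
7 | PUSH 80 | [6, 1, 41, 41, 80]
8 | PUSH 81 | [6, 1, 41, 41, 80, 81]
9 | MUL | [6, 1, 41, 41, 6480]

[6, 1, 41, 41, 6480]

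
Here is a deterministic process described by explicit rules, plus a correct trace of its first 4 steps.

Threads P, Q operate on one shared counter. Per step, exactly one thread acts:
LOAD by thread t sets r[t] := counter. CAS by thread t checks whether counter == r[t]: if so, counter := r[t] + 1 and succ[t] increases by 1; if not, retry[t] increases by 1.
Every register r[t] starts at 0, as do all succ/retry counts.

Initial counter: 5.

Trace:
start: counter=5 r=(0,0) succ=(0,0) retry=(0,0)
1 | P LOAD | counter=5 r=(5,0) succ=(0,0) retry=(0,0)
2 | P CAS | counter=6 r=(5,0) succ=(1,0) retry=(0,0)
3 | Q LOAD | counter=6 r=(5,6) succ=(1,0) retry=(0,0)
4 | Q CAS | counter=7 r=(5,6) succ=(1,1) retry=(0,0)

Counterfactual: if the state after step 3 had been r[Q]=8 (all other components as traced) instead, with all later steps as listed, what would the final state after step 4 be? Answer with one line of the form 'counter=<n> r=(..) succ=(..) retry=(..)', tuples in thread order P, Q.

counter=6 r=(5,8) succ=(1,0) retry=(0,1)

state after step 3 := counter=6 r=(5,8) succ=(1,0) retry=(0,0)
4 | Q CAS | counter=6 r=(5,8) succ=(1,0) retry=(0,1)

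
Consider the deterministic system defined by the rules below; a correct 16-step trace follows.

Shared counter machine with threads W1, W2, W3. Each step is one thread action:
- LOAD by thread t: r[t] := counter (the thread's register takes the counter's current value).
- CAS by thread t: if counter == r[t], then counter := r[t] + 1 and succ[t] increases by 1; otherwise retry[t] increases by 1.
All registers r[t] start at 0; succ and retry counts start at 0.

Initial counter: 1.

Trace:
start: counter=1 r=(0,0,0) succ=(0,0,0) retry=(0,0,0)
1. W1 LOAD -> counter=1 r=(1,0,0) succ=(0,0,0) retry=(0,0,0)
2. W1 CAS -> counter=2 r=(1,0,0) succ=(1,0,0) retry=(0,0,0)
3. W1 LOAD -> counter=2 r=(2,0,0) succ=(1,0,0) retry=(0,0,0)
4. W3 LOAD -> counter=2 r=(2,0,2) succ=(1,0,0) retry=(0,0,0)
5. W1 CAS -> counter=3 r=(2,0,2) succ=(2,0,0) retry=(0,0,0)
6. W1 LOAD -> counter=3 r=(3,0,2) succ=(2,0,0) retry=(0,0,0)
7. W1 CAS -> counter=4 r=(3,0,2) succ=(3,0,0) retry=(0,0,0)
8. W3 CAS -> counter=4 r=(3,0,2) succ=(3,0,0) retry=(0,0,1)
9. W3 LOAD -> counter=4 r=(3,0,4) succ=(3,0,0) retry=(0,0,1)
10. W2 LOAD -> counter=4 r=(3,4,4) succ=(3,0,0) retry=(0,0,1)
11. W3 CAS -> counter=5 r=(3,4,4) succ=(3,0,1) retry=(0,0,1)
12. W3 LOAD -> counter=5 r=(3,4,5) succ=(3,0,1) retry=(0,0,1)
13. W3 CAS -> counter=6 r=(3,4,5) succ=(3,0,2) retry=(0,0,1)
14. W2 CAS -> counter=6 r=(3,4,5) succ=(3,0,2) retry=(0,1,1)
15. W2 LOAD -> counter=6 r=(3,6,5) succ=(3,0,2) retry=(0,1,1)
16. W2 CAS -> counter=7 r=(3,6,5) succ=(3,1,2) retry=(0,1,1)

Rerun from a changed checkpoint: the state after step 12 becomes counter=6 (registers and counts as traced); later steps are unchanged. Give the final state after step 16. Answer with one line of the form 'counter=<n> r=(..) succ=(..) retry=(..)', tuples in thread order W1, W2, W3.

state after step 12 := counter=6 r=(3,4,5) succ=(3,0,1) retry=(0,0,1)
13. W3 CAS -> counter=6 r=(3,4,5) succ=(3,0,1) retry=(0,0,2)
14. W2 CAS -> counter=6 r=(3,4,5) succ=(3,0,1) retry=(0,1,2)
15. W2 LOAD -> counter=6 r=(3,6,5) succ=(3,0,1) retry=(0,1,2)
16. W2 CAS -> counter=7 r=(3,6,5) succ=(3,1,1) retry=(0,1,2)

counter=7 r=(3,6,5) succ=(3,1,1) retry=(0,1,2)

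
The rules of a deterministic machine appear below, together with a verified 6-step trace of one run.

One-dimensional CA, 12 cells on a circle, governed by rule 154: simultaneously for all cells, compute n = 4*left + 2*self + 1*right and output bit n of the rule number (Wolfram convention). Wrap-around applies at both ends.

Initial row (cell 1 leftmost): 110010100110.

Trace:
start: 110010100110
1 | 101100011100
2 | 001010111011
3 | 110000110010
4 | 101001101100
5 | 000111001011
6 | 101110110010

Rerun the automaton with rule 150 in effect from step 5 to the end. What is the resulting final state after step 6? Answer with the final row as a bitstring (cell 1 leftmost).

000101000101

(re-executing steps 5..6 under rule 150; state before step 5: 101001101100)
5 | 101110000011
6 | 000101000101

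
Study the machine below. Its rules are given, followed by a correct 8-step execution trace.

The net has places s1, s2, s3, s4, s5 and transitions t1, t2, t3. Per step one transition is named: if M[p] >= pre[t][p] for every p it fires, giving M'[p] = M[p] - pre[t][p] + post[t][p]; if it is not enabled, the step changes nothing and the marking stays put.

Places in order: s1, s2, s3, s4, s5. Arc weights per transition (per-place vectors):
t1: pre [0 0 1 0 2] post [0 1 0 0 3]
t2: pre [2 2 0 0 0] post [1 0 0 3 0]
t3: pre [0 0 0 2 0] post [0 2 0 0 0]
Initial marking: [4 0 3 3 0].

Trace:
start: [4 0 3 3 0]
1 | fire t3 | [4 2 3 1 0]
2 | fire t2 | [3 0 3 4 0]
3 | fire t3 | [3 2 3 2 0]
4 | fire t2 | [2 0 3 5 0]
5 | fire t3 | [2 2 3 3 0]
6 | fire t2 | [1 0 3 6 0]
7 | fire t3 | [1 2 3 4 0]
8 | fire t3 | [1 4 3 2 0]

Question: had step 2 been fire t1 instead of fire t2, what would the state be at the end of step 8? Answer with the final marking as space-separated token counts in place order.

2 4 3 1 0

(re-executing from step 2 with the substitution; state before step 2: [4 2 3 1 0])
2 | fire t1 | [4 2 3 1 0]
3 | fire t3 | [4 2 3 1 0]
4 | fire t2 | [3 0 3 4 0]
5 | fire t3 | [3 2 3 2 0]
6 | fire t2 | [2 0 3 5 0]
7 | fire t3 | [2 2 3 3 0]
8 | fire t3 | [2 4 3 1 0]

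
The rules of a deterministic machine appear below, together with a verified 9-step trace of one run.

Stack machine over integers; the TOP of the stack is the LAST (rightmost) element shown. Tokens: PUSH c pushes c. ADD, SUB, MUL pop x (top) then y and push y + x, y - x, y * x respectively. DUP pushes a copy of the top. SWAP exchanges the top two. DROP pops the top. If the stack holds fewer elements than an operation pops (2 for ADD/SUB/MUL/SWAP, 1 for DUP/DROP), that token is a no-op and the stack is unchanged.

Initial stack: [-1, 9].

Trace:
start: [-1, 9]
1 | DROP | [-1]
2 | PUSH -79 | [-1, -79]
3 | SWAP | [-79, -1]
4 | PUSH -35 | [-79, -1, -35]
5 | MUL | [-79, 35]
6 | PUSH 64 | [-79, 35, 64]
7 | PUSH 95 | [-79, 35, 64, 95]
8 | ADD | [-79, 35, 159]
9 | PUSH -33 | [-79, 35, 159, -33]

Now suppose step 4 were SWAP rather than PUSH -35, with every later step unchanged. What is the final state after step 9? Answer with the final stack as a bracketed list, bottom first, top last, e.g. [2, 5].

[79, 159, -33]

(re-executing from step 4 with the substitution; state before step 4: [-79, -1])
4 | SWAP | [-1, -79]
5 | MUL | [79]
6 | PUSH 64 | [79, 64]
7 | PUSH 95 | [79, 64, 95]
8 | ADD | [79, 159]
9 | PUSH -33 | [79, 159, -33]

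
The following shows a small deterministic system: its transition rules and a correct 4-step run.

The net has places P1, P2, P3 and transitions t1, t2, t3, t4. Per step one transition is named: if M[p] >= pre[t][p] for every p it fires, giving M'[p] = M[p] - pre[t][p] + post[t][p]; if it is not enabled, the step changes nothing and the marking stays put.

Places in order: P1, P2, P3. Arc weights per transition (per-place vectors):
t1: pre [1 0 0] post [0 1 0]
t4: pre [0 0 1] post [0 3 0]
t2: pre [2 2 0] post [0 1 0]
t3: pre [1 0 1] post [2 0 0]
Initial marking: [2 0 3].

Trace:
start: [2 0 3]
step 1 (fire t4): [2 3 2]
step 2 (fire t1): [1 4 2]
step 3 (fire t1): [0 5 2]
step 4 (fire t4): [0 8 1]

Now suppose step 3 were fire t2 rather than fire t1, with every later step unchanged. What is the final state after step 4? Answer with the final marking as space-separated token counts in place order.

(re-executing from step 3 with the substitution; state before step 3: [1 4 2])
step 3 (fire t2): [1 4 2]
step 4 (fire t4): [1 7 1]

1 7 1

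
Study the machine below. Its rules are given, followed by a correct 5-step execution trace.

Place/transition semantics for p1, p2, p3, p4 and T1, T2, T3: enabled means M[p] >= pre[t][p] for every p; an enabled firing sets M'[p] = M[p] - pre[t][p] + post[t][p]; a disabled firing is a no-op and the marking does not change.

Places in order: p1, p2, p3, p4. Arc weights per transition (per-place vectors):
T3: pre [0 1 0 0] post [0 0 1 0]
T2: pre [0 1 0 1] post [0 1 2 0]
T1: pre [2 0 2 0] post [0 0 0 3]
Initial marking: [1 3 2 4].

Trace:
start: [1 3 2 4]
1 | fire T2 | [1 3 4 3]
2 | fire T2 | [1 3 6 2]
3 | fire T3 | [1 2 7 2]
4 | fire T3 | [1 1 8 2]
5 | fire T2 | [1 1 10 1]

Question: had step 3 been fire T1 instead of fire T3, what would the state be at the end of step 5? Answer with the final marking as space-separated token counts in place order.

(re-executing from step 3 with the substitution; state before step 3: [1 3 6 2])
3 | fire T1 | [1 3 6 2]
4 | fire T3 | [1 2 7 2]
5 | fire T2 | [1 2 9 1]

1 2 9 1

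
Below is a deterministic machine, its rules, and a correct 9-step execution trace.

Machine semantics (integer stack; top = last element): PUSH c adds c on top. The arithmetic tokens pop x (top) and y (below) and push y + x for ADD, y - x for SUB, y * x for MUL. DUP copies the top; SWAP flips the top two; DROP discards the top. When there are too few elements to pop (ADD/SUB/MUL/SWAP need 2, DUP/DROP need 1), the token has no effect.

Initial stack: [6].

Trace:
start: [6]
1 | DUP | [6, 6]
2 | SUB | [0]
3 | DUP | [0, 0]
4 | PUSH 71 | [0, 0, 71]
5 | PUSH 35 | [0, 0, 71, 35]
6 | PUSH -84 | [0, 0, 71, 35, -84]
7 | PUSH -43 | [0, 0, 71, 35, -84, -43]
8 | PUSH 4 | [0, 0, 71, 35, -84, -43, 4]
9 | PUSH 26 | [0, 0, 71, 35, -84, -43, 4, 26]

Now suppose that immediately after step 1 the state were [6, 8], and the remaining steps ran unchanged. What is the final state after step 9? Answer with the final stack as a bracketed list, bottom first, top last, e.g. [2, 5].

state after step 1 := [6, 8]
2 | SUB | [-2]
3 | DUP | [-2, -2]
4 | PUSH 71 | [-2, -2, 71]
5 | PUSH 35 | [-2, -2, 71, 35]
6 | PUSH -84 | [-2, -2, 71, 35, -84]
7 | PUSH -43 | [-2, -2, 71, 35, -84, -43]
8 | PUSH 4 | [-2, -2, 71, 35, -84, -43, 4]
9 | PUSH 26 | [-2, -2, 71, 35, -84, -43, 4, 26]

[-2, -2, 71, 35, -84, -43, 4, 26]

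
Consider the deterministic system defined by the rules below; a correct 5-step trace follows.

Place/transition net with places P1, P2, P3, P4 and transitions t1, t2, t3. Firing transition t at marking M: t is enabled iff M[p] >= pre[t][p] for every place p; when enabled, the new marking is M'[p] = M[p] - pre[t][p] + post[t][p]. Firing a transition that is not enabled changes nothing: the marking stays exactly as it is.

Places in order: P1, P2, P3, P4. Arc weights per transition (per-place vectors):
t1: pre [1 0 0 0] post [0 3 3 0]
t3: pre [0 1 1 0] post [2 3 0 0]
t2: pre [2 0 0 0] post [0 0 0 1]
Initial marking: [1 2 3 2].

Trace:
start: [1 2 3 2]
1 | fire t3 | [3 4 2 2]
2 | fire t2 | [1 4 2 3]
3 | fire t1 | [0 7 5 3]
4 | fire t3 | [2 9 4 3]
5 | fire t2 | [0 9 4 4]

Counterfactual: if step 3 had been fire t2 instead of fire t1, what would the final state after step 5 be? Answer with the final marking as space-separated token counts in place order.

1 6 1 4

(re-executing from step 3 with the substitution; state before step 3: [1 4 2 3])
3 | fire t2 | [1 4 2 3]
4 | fire t3 | [3 6 1 3]
5 | fire t2 | [1 6 1 4]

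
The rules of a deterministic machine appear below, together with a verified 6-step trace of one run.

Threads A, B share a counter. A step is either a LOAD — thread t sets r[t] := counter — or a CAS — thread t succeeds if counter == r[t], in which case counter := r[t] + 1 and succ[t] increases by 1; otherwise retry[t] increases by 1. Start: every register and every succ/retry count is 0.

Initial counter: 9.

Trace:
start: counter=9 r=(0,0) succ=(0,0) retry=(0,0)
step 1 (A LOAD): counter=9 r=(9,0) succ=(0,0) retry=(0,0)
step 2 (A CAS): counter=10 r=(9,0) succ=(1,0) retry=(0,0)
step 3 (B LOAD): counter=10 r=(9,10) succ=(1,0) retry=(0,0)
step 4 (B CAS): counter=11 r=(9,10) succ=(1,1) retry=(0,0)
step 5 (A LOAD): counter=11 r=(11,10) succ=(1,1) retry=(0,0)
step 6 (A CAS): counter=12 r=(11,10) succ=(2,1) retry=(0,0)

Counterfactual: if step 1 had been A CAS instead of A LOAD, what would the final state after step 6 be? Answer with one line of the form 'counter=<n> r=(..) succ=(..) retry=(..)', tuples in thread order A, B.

counter=11 r=(10,9) succ=(1,1) retry=(2,0)

(re-executing from step 1 with the substitution; state before step 1: counter=9 r=(0,0) succ=(0,0) retry=(0,0))
step 1 (A CAS): counter=9 r=(0,0) succ=(0,0) retry=(1,0)
step 2 (A CAS): counter=9 r=(0,0) succ=(0,0) retry=(2,0)
step 3 (B LOAD): counter=9 r=(0,9) succ=(0,0) retry=(2,0)
step 4 (B CAS): counter=10 r=(0,9) succ=(0,1) retry=(2,0)
step 5 (A LOAD): counter=10 r=(10,9) succ=(0,1) retry=(2,0)
step 6 (A CAS): counter=11 r=(10,9) succ=(1,1) retry=(2,0)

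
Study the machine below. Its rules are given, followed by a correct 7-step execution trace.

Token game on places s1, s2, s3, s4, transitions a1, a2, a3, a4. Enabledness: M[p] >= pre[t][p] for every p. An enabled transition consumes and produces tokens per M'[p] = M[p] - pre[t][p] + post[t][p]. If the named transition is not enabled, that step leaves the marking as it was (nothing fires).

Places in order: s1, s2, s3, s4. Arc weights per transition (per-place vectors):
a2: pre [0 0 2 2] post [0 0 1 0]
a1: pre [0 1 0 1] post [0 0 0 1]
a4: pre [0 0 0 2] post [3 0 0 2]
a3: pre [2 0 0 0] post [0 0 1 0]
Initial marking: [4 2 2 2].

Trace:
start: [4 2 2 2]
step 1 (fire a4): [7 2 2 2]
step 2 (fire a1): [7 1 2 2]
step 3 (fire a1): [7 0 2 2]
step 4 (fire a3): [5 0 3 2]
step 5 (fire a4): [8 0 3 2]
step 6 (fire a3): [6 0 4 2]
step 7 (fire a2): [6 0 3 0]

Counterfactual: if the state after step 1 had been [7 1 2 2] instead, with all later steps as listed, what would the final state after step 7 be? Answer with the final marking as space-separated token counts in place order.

state after step 1 := [7 1 2 2]
step 2 (fire a1): [7 0 2 2]
step 3 (fire a1): [7 0 2 2]
step 4 (fire a3): [5 0 3 2]
step 5 (fire a4): [8 0 3 2]
step 6 (fire a3): [6 0 4 2]
step 7 (fire a2): [6 0 3 0]

6 0 3 0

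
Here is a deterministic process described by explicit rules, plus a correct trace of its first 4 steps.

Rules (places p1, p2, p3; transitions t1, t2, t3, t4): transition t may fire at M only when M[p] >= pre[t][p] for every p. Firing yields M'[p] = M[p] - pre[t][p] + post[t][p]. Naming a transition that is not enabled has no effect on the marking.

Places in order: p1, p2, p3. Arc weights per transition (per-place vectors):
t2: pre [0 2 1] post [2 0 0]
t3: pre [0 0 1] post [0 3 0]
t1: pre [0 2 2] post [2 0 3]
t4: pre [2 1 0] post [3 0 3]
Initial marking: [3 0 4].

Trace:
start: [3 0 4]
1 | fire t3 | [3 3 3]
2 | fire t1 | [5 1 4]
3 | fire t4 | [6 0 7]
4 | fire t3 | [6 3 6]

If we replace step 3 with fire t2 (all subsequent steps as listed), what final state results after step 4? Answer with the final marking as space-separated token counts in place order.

5 4 3

(re-executing from step 3 with the substitution; state before step 3: [5 1 4])
3 | fire t2 | [5 1 4]
4 | fire t3 | [5 4 3]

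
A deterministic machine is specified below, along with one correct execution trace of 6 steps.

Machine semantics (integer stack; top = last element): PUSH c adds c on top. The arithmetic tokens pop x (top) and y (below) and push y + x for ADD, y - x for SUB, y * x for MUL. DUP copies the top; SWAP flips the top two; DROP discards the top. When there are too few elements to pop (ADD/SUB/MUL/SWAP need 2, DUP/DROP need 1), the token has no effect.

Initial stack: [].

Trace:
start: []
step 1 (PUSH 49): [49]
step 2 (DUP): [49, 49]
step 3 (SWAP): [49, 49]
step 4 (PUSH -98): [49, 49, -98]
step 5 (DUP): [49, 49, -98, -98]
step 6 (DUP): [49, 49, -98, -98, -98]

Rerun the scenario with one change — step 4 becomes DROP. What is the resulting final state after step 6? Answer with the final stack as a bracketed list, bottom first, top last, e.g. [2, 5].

(re-executing from step 4 with the substitution; state before step 4: [49, 49])
step 4 (DROP): [49]
step 5 (DUP): [49, 49]
step 6 (DUP): [49, 49, 49]

[49, 49, 49]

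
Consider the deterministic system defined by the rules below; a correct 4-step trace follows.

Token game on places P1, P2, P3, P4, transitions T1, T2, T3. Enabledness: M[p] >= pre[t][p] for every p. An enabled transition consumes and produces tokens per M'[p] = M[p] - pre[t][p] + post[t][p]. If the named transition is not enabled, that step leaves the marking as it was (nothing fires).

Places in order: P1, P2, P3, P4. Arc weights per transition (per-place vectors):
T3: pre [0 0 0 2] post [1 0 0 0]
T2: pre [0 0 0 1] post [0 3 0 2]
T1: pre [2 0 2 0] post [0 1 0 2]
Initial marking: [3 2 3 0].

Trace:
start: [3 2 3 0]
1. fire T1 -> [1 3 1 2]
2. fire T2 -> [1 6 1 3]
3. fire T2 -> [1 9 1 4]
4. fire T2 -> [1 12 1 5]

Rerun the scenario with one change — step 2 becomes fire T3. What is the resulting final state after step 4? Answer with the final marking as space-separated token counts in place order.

(re-executing from step 2 with the substitution; state before step 2: [1 3 1 2])
2. fire T3 -> [2 3 1 0]
3. fire T2 -> [2 3 1 0]
4. fire T2 -> [2 3 1 0]

2 3 1 0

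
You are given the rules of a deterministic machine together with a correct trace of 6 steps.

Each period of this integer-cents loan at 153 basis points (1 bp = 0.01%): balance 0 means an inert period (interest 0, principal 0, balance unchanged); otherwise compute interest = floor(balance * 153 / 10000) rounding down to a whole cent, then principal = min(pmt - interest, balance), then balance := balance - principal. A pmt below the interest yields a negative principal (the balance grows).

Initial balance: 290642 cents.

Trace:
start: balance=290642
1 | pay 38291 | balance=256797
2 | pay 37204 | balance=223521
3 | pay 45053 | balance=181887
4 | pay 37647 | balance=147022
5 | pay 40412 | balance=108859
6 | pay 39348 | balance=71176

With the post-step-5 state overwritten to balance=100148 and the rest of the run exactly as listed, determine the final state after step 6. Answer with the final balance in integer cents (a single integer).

62332

state after step 5 := balance=100148
6 | pay 39348 | balance=62332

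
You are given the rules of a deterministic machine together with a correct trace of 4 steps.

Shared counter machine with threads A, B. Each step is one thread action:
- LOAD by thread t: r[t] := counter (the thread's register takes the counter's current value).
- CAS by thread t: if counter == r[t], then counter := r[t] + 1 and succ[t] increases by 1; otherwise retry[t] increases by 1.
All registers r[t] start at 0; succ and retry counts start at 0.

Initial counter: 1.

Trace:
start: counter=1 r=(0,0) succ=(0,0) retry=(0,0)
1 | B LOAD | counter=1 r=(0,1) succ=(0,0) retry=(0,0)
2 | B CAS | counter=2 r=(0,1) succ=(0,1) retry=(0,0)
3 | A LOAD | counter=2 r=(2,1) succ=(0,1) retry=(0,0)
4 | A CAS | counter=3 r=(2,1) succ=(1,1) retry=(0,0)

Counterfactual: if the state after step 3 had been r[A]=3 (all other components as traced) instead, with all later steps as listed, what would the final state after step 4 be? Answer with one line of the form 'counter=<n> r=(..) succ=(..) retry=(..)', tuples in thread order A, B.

counter=2 r=(3,1) succ=(0,1) retry=(1,0)

state after step 3 := counter=2 r=(3,1) succ=(0,1) retry=(0,0)
4 | A CAS | counter=2 r=(3,1) succ=(0,1) retry=(1,0)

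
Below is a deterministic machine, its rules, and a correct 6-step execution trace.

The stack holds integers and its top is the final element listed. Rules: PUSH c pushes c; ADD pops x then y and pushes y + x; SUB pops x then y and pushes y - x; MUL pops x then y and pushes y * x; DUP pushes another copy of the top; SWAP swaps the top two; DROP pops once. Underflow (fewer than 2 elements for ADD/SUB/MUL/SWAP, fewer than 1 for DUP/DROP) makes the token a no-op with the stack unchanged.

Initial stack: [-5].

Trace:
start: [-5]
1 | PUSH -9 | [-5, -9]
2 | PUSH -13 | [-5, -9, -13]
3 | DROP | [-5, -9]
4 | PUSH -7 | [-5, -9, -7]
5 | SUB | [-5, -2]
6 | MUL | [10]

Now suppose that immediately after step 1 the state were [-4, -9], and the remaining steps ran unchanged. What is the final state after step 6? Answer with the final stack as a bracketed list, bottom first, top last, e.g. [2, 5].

state after step 1 := [-4, -9]
2 | PUSH -13 | [-4, -9, -13]
3 | DROP | [-4, -9]
4 | PUSH -7 | [-4, -9, -7]
5 | SUB | [-4, -2]
6 | MUL | [8]

[8]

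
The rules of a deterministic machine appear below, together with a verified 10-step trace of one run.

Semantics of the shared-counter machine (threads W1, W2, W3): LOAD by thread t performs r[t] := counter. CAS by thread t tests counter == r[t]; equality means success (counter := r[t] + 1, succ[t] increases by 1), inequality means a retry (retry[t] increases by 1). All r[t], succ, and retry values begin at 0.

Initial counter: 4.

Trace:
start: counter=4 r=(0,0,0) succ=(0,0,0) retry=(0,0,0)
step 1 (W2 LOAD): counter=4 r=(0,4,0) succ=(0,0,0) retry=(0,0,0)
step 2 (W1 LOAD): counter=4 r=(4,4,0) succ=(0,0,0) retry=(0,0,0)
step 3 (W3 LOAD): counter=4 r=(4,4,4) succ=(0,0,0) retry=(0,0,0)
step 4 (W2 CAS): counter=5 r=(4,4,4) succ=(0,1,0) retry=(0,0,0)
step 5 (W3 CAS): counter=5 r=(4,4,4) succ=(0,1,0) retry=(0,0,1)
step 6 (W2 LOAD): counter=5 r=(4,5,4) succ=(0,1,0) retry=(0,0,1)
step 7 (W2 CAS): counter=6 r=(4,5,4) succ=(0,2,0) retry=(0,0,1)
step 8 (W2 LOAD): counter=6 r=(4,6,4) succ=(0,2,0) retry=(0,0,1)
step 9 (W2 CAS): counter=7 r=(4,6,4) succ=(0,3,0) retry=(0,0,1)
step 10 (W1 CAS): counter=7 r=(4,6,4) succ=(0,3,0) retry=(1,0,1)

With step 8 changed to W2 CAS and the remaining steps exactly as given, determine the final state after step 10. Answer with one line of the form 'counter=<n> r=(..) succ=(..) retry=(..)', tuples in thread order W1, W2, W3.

(re-executing from step 8 with the substitution; state before step 8: counter=6 r=(4,5,4) succ=(0,2,0) retry=(0,0,1))
step 8 (W2 CAS): counter=6 r=(4,5,4) succ=(0,2,0) retry=(0,1,1)
step 9 (W2 CAS): counter=6 r=(4,5,4) succ=(0,2,0) retry=(0,2,1)
step 10 (W1 CAS): counter=6 r=(4,5,4) succ=(0,2,0) retry=(1,2,1)

counter=6 r=(4,5,4) succ=(0,2,0) retry=(1,2,1)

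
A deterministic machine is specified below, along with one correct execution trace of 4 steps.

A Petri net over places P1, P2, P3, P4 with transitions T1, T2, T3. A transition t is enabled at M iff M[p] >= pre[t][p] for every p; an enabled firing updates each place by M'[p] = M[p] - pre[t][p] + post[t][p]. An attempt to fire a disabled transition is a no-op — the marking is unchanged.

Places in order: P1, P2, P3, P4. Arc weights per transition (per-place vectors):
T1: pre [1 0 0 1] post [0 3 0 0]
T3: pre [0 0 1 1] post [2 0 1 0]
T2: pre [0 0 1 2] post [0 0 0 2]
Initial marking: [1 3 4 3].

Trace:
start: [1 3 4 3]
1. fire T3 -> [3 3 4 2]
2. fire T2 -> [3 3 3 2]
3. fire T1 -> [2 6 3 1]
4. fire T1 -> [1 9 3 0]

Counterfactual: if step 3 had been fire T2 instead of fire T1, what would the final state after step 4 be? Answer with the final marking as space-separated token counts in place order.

2 6 2 1

(re-executing from step 3 with the substitution; state before step 3: [3 3 3 2])
3. fire T2 -> [3 3 2 2]
4. fire T1 -> [2 6 2 1]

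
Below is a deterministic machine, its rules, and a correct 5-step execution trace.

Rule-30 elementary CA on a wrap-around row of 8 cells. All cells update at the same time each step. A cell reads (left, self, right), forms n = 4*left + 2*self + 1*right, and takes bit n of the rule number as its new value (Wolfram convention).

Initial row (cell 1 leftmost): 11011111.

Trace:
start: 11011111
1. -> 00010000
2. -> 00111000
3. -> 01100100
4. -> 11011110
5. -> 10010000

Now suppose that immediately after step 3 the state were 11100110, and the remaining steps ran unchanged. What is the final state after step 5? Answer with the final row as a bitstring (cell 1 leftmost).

11110011

state after step 3 := 11100110
4. -> 10011100
5. -> 11110011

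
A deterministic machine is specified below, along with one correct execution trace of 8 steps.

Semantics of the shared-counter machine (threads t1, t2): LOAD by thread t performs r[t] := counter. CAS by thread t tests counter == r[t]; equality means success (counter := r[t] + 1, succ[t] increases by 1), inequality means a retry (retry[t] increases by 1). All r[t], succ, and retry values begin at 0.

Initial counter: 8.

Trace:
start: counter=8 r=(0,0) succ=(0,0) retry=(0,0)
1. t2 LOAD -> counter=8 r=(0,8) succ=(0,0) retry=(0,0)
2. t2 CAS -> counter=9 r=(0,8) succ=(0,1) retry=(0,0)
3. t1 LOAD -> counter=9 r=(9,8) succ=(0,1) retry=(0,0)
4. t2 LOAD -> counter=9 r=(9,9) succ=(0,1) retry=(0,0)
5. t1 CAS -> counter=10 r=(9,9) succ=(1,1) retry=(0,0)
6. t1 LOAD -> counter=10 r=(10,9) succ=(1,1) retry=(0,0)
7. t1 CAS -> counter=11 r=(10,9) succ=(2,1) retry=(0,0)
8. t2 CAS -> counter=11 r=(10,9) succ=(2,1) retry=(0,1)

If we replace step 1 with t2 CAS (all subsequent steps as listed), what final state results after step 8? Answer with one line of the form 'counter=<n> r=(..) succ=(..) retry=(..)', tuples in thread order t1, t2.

counter=10 r=(9,8) succ=(2,0) retry=(0,3)

(re-executing from step 1 with the substitution; state before step 1: counter=8 r=(0,0) succ=(0,0) retry=(0,0))
1. t2 CAS -> counter=8 r=(0,0) succ=(0,0) retry=(0,1)
2. t2 CAS -> counter=8 r=(0,0) succ=(0,0) retry=(0,2)
3. t1 LOAD -> counter=8 r=(8,0) succ=(0,0) retry=(0,2)
4. t2 LOAD -> counter=8 r=(8,8) succ=(0,0) retry=(0,2)
5. t1 CAS -> counter=9 r=(8,8) succ=(1,0) retry=(0,2)
6. t1 LOAD -> counter=9 r=(9,8) succ=(1,0) retry=(0,2)
7. t1 CAS -> counter=10 r=(9,8) succ=(2,0) retry=(0,2)
8. t2 CAS -> counter=10 r=(9,8) succ=(2,0) retry=(0,3)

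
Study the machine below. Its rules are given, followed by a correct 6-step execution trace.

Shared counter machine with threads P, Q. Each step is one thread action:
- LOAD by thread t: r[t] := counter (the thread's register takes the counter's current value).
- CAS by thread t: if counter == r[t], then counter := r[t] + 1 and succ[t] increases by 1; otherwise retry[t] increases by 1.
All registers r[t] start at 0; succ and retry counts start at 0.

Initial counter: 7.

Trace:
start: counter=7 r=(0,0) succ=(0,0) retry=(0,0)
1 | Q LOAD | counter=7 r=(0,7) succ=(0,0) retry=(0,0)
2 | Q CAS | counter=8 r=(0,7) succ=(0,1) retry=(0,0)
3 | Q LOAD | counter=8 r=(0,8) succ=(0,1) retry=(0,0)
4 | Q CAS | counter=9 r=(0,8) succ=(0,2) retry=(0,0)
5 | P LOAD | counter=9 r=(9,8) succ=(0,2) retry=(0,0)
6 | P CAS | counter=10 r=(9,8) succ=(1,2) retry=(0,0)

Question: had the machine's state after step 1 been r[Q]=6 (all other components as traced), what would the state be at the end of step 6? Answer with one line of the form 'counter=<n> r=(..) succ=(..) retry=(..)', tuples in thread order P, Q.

state after step 1 := counter=7 r=(0,6) succ=(0,0) retry=(0,0)
2 | Q CAS | counter=7 r=(0,6) succ=(0,0) retry=(0,1)
3 | Q LOAD | counter=7 r=(0,7) succ=(0,0) retry=(0,1)
4 | Q CAS | counter=8 r=(0,7) succ=(0,1) retry=(0,1)
5 | P LOAD | counter=8 r=(8,7) succ=(0,1) retry=(0,1)
6 | P CAS | counter=9 r=(8,7) succ=(1,1) retry=(0,1)

counter=9 r=(8,7) succ=(1,1) retry=(0,1)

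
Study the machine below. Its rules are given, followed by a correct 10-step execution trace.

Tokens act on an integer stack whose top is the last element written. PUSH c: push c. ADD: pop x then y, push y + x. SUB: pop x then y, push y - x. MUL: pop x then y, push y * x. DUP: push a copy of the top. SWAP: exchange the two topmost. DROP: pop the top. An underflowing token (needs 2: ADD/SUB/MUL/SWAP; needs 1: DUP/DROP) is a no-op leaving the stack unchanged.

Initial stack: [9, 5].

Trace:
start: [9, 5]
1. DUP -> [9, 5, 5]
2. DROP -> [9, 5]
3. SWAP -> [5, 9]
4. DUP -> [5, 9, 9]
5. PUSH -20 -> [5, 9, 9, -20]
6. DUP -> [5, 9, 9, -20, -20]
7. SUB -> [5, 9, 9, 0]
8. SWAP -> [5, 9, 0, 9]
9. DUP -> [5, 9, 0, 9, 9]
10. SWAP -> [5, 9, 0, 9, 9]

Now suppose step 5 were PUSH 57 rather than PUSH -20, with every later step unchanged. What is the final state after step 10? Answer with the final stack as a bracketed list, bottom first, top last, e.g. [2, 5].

[5, 9, 0, 9, 9]

(re-executing from step 5 with the substitution; state before step 5: [5, 9, 9])
5. PUSH 57 -> [5, 9, 9, 57]
6. DUP -> [5, 9, 9, 57, 57]
7. SUB -> [5, 9, 9, 0]
8. SWAP -> [5, 9, 0, 9]
9. DUP -> [5, 9, 0, 9, 9]
10. SWAP -> [5, 9, 0, 9, 9]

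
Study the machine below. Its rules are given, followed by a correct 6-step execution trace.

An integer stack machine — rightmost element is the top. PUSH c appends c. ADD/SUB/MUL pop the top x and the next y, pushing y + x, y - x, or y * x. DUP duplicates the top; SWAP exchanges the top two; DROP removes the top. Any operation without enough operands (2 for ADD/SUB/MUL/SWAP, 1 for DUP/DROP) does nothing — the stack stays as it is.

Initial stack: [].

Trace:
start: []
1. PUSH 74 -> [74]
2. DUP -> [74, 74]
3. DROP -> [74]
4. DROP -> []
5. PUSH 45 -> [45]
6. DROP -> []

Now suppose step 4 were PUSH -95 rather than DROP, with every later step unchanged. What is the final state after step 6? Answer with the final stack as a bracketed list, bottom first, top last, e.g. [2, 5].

(re-executing from step 4 with the substitution; state before step 4: [74])
4. PUSH -95 -> [74, -95]
5. PUSH 45 -> [74, -95, 45]
6. DROP -> [74, -95]

[74, -95]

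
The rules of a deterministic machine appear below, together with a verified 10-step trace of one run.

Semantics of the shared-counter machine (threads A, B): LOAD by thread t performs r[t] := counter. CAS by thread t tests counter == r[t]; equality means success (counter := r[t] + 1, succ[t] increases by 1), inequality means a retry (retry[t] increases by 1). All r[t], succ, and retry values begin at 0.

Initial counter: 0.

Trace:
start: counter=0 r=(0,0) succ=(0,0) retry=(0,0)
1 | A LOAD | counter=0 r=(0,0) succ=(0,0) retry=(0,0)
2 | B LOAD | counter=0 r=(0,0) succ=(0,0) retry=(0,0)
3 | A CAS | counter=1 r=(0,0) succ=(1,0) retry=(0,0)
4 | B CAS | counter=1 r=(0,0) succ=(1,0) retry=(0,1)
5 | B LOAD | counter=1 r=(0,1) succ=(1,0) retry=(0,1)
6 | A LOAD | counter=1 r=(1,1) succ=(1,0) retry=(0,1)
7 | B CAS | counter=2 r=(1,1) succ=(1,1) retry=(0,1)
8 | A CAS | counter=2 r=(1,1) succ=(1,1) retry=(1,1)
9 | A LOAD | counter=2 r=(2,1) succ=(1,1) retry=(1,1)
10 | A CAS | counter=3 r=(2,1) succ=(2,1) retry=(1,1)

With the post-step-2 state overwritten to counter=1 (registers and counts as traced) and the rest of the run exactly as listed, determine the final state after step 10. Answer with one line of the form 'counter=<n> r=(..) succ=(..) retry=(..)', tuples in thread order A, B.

state after step 2 := counter=1 r=(0,0) succ=(0,0) retry=(0,0)
3 | A CAS | counter=1 r=(0,0) succ=(0,0) retry=(1,0)
4 | B CAS | counter=1 r=(0,0) succ=(0,0) retry=(1,1)
5 | B LOAD | counter=1 r=(0,1) succ=(0,0) retry=(1,1)
6 | A LOAD | counter=1 r=(1,1) succ=(0,0) retry=(1,1)
7 | B CAS | counter=2 r=(1,1) succ=(0,1) retry=(1,1)
8 | A CAS | counter=2 r=(1,1) succ=(0,1) retry=(2,1)
9 | A LOAD | counter=2 r=(2,1) succ=(0,1) retry=(2,1)
10 | A CAS | counter=3 r=(2,1) succ=(1,1) retry=(2,1)

counter=3 r=(2,1) succ=(1,1) retry=(2,1)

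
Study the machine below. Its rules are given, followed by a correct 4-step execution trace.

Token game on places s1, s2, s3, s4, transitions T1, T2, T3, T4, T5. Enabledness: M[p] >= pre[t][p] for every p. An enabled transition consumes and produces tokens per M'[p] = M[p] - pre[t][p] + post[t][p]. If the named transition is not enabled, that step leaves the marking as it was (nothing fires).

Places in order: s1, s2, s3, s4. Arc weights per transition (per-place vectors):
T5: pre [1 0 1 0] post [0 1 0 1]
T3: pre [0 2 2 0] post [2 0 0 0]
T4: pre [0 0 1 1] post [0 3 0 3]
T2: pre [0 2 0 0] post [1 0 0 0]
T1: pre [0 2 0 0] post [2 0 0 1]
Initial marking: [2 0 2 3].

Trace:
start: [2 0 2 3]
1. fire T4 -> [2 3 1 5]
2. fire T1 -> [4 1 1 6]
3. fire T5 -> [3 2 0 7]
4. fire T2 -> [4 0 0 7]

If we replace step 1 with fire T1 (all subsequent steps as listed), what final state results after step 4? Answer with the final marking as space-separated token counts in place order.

1 1 1 4

(re-executing from step 1 with the substitution; state before step 1: [2 0 2 3])
1. fire T1 -> [2 0 2 3]
2. fire T1 -> [2 0 2 3]
3. fire T5 -> [1 1 1 4]
4. fire T2 -> [1 1 1 4]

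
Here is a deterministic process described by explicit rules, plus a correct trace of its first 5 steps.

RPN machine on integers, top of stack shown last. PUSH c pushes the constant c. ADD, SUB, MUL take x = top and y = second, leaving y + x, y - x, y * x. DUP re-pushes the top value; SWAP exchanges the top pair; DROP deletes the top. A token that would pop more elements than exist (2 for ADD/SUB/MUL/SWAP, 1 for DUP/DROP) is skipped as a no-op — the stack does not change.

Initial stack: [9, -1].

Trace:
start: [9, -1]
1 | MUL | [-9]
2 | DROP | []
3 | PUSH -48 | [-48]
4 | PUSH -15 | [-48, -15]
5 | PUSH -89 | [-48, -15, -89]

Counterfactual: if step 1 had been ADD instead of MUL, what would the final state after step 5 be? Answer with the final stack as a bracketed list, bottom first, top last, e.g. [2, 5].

[-48, -15, -89]

(re-executing from step 1 with the substitution; state before step 1: [9, -1])
1 | ADD | [8]
2 | DROP | []
3 | PUSH -48 | [-48]
4 | PUSH -15 | [-48, -15]
5 | PUSH -89 | [-48, -15, -89]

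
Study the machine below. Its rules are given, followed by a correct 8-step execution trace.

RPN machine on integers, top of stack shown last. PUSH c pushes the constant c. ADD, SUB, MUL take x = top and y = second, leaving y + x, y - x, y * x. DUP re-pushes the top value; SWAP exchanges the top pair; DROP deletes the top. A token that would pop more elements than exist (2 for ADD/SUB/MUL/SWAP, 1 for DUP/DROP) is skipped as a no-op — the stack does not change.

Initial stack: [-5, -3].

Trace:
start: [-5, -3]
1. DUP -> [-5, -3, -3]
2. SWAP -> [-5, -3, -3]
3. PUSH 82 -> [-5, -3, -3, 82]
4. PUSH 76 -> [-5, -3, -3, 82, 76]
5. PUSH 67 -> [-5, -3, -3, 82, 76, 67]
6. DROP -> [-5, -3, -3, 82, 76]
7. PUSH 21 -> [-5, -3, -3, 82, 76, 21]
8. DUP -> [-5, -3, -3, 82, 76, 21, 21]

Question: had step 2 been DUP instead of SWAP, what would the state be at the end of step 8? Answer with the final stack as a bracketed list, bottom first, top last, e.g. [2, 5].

[-5, -3, -3, -3, 82, 76, 21, 21]

(re-executing from step 2 with the substitution; state before step 2: [-5, -3, -3])
2. DUP -> [-5, -3, -3, -3]
3. PUSH 82 -> [-5, -3, -3, -3, 82]
4. PUSH 76 -> [-5, -3, -3, -3, 82, 76]
5. PUSH 67 -> [-5, -3, -3, -3, 82, 76, 67]
6. DROP -> [-5, -3, -3, -3, 82, 76]
7. PUSH 21 -> [-5, -3, -3, -3, 82, 76, 21]
8. DUP -> [-5, -3, -3, -3, 82, 76, 21, 21]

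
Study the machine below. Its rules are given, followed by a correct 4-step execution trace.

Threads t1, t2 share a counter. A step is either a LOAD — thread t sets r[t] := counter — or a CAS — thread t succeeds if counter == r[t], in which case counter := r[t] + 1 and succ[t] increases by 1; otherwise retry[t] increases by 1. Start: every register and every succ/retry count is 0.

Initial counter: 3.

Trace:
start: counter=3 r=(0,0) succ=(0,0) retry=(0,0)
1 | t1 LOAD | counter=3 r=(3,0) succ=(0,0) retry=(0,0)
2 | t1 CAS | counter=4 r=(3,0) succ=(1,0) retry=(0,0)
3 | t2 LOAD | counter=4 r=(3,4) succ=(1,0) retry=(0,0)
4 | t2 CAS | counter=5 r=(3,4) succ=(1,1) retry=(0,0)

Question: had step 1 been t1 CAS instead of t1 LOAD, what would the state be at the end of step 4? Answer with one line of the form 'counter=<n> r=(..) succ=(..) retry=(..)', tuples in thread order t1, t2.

(re-executing from step 1 with the substitution; state before step 1: counter=3 r=(0,0) succ=(0,0) retry=(0,0))
1 | t1 CAS | counter=3 r=(0,0) succ=(0,0) retry=(1,0)
2 | t1 CAS | counter=3 r=(0,0) succ=(0,0) retry=(2,0)
3 | t2 LOAD | counter=3 r=(0,3) succ=(0,0) retry=(2,0)
4 | t2 CAS | counter=4 r=(0,3) succ=(0,1) retry=(2,0)

counter=4 r=(0,3) succ=(0,1) retry=(2,0)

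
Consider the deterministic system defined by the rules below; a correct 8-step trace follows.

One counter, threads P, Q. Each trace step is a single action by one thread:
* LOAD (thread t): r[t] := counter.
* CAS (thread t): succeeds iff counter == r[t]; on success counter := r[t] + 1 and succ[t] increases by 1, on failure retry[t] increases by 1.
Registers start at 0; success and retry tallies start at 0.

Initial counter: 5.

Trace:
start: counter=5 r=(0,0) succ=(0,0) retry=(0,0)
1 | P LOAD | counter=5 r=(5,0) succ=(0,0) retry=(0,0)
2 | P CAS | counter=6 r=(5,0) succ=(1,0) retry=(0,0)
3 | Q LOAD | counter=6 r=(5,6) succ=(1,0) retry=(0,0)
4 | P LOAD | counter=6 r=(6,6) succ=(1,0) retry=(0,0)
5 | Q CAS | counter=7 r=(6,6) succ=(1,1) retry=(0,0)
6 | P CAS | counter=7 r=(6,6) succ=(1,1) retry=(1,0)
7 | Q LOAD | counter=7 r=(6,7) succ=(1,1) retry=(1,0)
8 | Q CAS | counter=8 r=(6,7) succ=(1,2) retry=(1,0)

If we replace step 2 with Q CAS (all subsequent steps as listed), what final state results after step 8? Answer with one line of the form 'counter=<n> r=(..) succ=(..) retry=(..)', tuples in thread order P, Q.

(re-executing from step 2 with the substitution; state before step 2: counter=5 r=(5,0) succ=(0,0) retry=(0,0))
2 | Q CAS | counter=5 r=(5,0) succ=(0,0) retry=(0,1)
3 | Q LOAD | counter=5 r=(5,5) succ=(0,0) retry=(0,1)
4 | P LOAD | counter=5 r=(5,5) succ=(0,0) retry=(0,1)
5 | Q CAS | counter=6 r=(5,5) succ=(0,1) retry=(0,1)
6 | P CAS | counter=6 r=(5,5) succ=(0,1) retry=(1,1)
7 | Q LOAD | counter=6 r=(5,6) succ=(0,1) retry=(1,1)
8 | Q CAS | counter=7 r=(5,6) succ=(0,2) retry=(1,1)

counter=7 r=(5,6) succ=(0,2) retry=(1,1)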